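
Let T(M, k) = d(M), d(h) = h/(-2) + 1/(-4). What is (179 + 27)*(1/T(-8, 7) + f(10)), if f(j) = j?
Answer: 31724/15 ≈ 2114.9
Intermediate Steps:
d(h) = -¼ - h/2 (d(h) = h*(-½) + 1*(-¼) = -h/2 - ¼ = -¼ - h/2)
T(M, k) = -¼ - M/2
(179 + 27)*(1/T(-8, 7) + f(10)) = (179 + 27)*(1/(-¼ - ½*(-8)) + 10) = 206*(1/(-¼ + 4) + 10) = 206*(1/(15/4) + 10) = 206*(4/15 + 10) = 206*(154/15) = 31724/15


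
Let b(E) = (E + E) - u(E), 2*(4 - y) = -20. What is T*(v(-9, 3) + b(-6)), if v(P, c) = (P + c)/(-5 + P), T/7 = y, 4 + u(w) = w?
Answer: -154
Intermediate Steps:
y = 14 (y = 4 - 1/2*(-20) = 4 + 10 = 14)
u(w) = -4 + w
T = 98 (T = 7*14 = 98)
v(P, c) = (P + c)/(-5 + P)
b(E) = 4 + E (b(E) = (E + E) - (-4 + E) = 2*E + (4 - E) = 4 + E)
T*(v(-9, 3) + b(-6)) = 98*((-9 + 3)/(-5 - 9) + (4 - 6)) = 98*(-6/(-14) - 2) = 98*(-1/14*(-6) - 2) = 98*(3/7 - 2) = 98*(-11/7) = -154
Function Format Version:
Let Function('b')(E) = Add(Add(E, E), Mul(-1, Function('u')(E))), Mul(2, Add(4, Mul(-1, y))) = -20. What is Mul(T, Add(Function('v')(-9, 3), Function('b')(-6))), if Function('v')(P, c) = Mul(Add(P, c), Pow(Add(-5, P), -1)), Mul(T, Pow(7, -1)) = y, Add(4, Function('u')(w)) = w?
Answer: -154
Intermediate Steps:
y = 14 (y = Add(4, Mul(Rational(-1, 2), -20)) = Add(4, 10) = 14)
Function('u')(w) = Add(-4, w)
T = 98 (T = Mul(7, 14) = 98)
Function('v')(P, c) = Mul(Pow(Add(-5, P), -1), Add(P, c))
Function('b')(E) = Add(4, E) (Function('b')(E) = Add(Add(E, E), Mul(-1, Add(-4, E))) = Add(Mul(2, E), Add(4, Mul(-1, E))) = Add(4, E))
Mul(T, Add(Function('v')(-9, 3), Function('b')(-6))) = Mul(98, Add(Mul(Pow(Add(-5, -9), -1), Add(-9, 3)), Add(4, -6))) = Mul(98, Add(Mul(Pow(-14, -1), -6), -2)) = Mul(98, Add(Mul(Rational(-1, 14), -6), -2)) = Mul(98, Add(Rational(3, 7), -2)) = Mul(98, Rational(-11, 7)) = -154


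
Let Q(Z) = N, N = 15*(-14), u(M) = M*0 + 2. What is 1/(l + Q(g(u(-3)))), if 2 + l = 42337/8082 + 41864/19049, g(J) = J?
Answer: -153954018/31493429455 ≈ -0.0048884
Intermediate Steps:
u(M) = 2 (u(M) = 0 + 2 = 2)
N = -210
Q(Z) = -210
l = 836914325/153954018 (l = -2 + (42337/8082 + 41864/19049) = -2 + 1144822361/153954018 = 836914325/153954018 ≈ 5.4361)
1/(l + Q(g(u(-3)))) = 1/(836914325/153954018 - 210) = 1/(-31493429455/153954018) = -153954018/31493429455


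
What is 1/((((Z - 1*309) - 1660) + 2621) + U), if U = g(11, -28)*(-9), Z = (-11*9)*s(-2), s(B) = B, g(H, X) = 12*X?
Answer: 1/3874 ≈ 0.00025813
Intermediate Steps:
Z = 198 (Z = -11*9*(-2) = -99*(-2) = 198)
U = 3024 (U = (12*(-28))*(-9) = -336*(-9) = 3024)
1/((((Z - 1*309) - 1660) + 2621) + U) = 1/((((198 - 1*309) - 1660) + 2621) + 3024) = 1/((((198 - 309) - 1660) + 2621) + 3024) = 1/(((-111 - 1660) + 2621) + 3024) = 1/((-1771 + 2621) + 3024) = 1/(850 + 3024) = 1/3874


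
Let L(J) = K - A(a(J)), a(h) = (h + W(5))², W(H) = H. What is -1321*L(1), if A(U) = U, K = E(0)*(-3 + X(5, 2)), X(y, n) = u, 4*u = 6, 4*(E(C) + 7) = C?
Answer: 67371/2 ≈ 33686.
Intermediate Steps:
E(C) = -7 + C/4
u = 3/2 (u = (¼)*6 = 3/2 ≈ 1.5000)
a(h) = (5 + h)² (a(h) = (h + 5)² = (5 + h)²)
X(y, n) = 3/2
K = 21/2 (K = (-7 + (¼)*0)*(-3 + 3/2) = (-7 + 0)*(-3/2) = -7*(-3/2) = 21/2 ≈ 10.500)
L(J) = 21/2 - (5 + J)²
-1321*L(1) = -1321*(21/2 - (5 + 1)²) = -1321*(21/2 - 1*6²) = -1321*(21/2 - 1*36) = -1321*(21/2 - 36) = -1321*(-51/2) = 67371/2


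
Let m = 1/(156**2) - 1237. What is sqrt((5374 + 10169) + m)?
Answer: sqrt(348150817)/156 ≈ 119.61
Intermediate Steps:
m = -30103631/24336 (m = 1/24336 - 1237 = -30103631/24336 ≈ -1237.0)
sqrt((5374 + 10169) + m) = sqrt((5374 + 10169) - 30103631/24336) = sqrt(15543 - 30103631/24336) = sqrt(348150817/24336) = sqrt(348150817)/156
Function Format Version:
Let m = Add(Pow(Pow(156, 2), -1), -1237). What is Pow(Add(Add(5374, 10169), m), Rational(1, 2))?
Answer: Mul(Rational(1, 156), Pow(348150817, Rational(1, 2))) ≈ 119.61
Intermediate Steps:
m = Rational(-30103631, 24336) (m = Add(Pow(24336, -1), -1237) = Add(Rational(1, 24336), -1237) = Rational(-30103631, 24336) ≈ -1237.0)
Pow(Add(Add(5374, 10169), m), Rational(1, 2)) = Pow(Add(Add(5374, 10169), Rational(-30103631, 24336)), Rational(1, 2)) = Pow(Add(15543, Rational(-30103631, 24336)), Rational(1, 2)) = Pow(Rational(348150817, 24336), Rational(1, 2)) = Mul(Rational(1, 156), Pow(348150817, Rational(1, 2)))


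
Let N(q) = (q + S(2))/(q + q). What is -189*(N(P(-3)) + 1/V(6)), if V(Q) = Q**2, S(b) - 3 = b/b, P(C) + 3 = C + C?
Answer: -231/4 ≈ -57.750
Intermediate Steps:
P(C) = -3 + 2*C (P(C) = -3 + (C + C) = -3 + 2*C)
S(b) = 4 (S(b) = 3 + b/b = 3 + 1 = 4)
N(q) = (4 + q)/(2*q) (N(q) = (q + 4)/(q + q) = (4 + q)/((2*q)) = (4 + q)*(1/(2*q)) = (4 + q)/(2*q))
-189*(N(P(-3)) + 1/V(6)) = -189*((4 + (-3 + 2*(-3)))/(2*(-3 + 2*(-3))) + 1/(6**2)) = -189*((4 + (-3 - 6))/(2*(-3 - 6)) + 1/36) = -189*((1/2)*(4 - 9)/(-9) + 1/36) = -189*((1/2)*(-1/9)*(-5) + 1/36) = -189*(5/18 + 1/36) = -189*11/36 = -231/4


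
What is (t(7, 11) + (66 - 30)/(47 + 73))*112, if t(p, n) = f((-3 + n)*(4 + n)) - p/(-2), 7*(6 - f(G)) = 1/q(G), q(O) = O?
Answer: 16462/15 ≈ 1097.5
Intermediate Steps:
f(G) = 6 - 1/(7*G)
t(p, n) = 6 + p/2 - 1/(7*(-3 + n)*(4 + n)) (t(p, n) = (6 - 1/((-3 + n)*(4 + n))/7) - p/(-2) = (6 - 1/(7*(-3 + n)*(4 + n))) - p*(-1)/2 = (6 - 1/(7*(-3 + n)*(4 + n))) - (-1)*p/2 = (6 - 1/(7*(-3 + n)*(4 + n))) + p/2 = 6 + p/2 - 1/(7*(-3 + n)*(4 + n)))
(t(7, 11) + (66 - 30)/(47 + 73))*112 = ((-1/7 + (12 + 7)*(-12 + 11 + 11**2)/2)/(-12 + 11 + 11**2) + (66 - 30)/(47 + 73))*112 = ((-1/7 + (1/2)*19*(-12 + 11 + 121))/(-12 + 11 + 121) + 36/120)*112 = ((-1/7 + (1/2)*19*120)/120 + 36*(1/120))*112 = ((-1/7 + 1140)/120 + 3/10)*112 = ((1/120)*(7979/7) + 3/10)*112 = (7979/840 + 3/10)*112 = (8231/840)*112 = 16462/15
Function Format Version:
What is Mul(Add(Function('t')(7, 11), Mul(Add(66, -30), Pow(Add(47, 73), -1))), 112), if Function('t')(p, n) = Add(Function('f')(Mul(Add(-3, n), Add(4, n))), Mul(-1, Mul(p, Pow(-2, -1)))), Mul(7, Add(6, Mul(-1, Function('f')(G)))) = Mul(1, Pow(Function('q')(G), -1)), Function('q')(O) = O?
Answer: Rational(16462, 15) ≈ 1097.5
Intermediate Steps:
Function('f')(G) = Add(6, Mul(Rational(-1, 7), Pow(G, -1))) (Function('f')(G) = Add(6, Mul(Rational(-1, 7), Mul(1, Pow(G, -1)))) = Add(6, Mul(Rational(-1, 7), Pow(G, -1))))
Function('t')(p, n) = Add(6, Mul(Rational(1, 2), p), Mul(Rational(-1, 7), Pow(Add(-3, n), -1), Pow(Add(4, n), -1))) (Function('t')(p, n) = Add(Add(6, Mul(Rational(-1, 7), Pow(Mul(Add(-3, n), Add(4, n)), -1))), Mul(-1, Mul(p, Pow(-2, -1)))) = Add(Add(6, Mul(Rational(-1, 7), Mul(Pow(Add(-3, n), -1), Pow(Add(4, n), -1)))), Mul(-1, Mul(p, Rational(-1, 2)))) = Add(Add(6, Mul(Rational(-1, 7), Pow(Add(-3, n), -1), Pow(Add(4, n), -1))), Mul(-1, Mul(Rational(-1, 2), p))) = Add(Add(6, Mul(Rational(-1, 7), Pow(Add(-3, n), -1), Pow(Add(4, n), -1))), Mul(Rational(1, 2), p)) = Add(6, Mul(Rational(1, 2), p), Mul(Rational(-1, 7), Pow(Add(-3, n), -1), Pow(Add(4, n), -1))))
Mul(Add(Function('t')(7, 11), Mul(Add(66, -30), Pow(Add(47, 73), -1))), 112) = Mul(Add(Mul(Pow(Add(-12, 11, Pow(11, 2)), -1), Add(Rational(-1, 7), Mul(Rational(1, 2), Add(12, 7), Add(-12, 11, Pow(11, 2))))), Mul(Add(66, -30), Pow(Add(47, 73), -1))), 112) = Mul(Add(Mul(Pow(Add(-12, 11, 121), -1), Add(Rational(-1, 7), Mul(Rational(1, 2), 19, Add(-12, 11, 121)))), Mul(36, Pow(120, -1))), 112) = Mul(Add(Mul(Pow(120, -1), Add(Rational(-1, 7), Mul(Rational(1, 2), 19, 120))), Mul(36, Rational(1, 120))), 112) = Mul(Add(Mul(Rational(1, 120), Add(Rational(-1, 7), 1140)), Rational(3, 10)), 112) = Mul(Add(Mul(Rational(1, 120), Rational(7979, 7)), Rational(3, 10)), 112) = Mul(Add(Rational(7979, 840), Rational(3, 10)), 112) = Mul(Rational(8231, 840), 112) = Rational(16462, 15)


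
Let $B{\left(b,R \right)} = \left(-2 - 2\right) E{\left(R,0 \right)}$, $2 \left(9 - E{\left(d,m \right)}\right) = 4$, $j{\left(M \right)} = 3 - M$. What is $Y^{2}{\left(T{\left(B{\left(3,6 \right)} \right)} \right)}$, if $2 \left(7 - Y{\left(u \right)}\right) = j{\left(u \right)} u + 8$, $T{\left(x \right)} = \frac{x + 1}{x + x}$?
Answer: $\frac{225270081}{39337984} \approx 5.7265$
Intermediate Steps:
$E{\left(d,m \right)} = 7$ ($E{\left(d,m \right)} = 9 - 2 = 7$)
$B{\left(b,R \right)} = -28$ ($B{\left(b,R \right)} = \left(-2 - 2\right) 7 = \left(-4\right) 7 = -28$)
$T{\left(x \right)} = \frac{1 + x}{2 x}$
$Y{\left(u \right)} = 3 - \frac{u \left(3 - u\right)}{2}$ ($Y{\left(u \right)} = 7 - \frac{\left(3 - u\right) u + 8}{2} = 7 - \frac{u \left(3 - u\right) + 8}{2} = 7 - \frac{8 + u \left(3 - u\right)}{2} = 7 - \left(4 + \frac{u \left(3 - u\right)}{2}\right) = 3 - \frac{u \left(3 - u\right)}{2}$)
$Y^{2}{\left(T{\left(B{\left(3,6 \right)} \right)} \right)} = \left(3 + \frac{\frac{1 - 28}{2 \left(-28\right)} \left(-3 + \frac{1 - 28}{2 \left(-28\right)}\right)}{2}\right)^{2} = \left(3 + \frac{\frac{1}{2} \left(- \frac{1}{28}\right) \left(-27\right) \left(-3 + \frac{1}{2} \left(- \frac{1}{28}\right) \left(-27\right)\right)}{2}\right)^{2} = \left(3 + \frac{1}{2} \cdot \frac{27}{56} \left(-3 + \frac{27}{56}\right)\right)^{2} = \left(3 + \frac{1}{2} \cdot \frac{27}{56} \left(- \frac{141}{56}\right)\right)^{2} = \left(3 - \frac{3807}{6272}\right)^{2} = \left(\frac{15009}{6272}\right)^{2} = \frac{225270081}{39337984}$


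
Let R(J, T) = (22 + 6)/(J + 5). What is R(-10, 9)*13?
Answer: -364/5 ≈ -72.800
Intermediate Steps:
R(J, T) = 28/(5 + J)
R(-10, 9)*13 = (28/(5 - 10))*13 = (28/(-5))*13 = (28*(-⅕))*13 = -28/5*13 = -364/5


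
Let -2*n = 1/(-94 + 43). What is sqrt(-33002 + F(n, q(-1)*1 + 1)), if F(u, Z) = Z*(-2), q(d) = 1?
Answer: I*sqrt(33006) ≈ 181.68*I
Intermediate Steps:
n = 1/102 (n = -1/(2*(-94 + 43)) = -1/2/(-51) = -1/2*(-1/51) = 1/102 ≈ 0.0098039)
F(u, Z) = -2*Z
sqrt(-33002 + F(n, q(-1)*1 + 1)) = sqrt(-33002 - 2*(1*1 + 1)) = sqrt(-33002 - 2*(1 + 1)) = sqrt(-33002 - 2*2) = sqrt(-33002 - 4) = sqrt(-33006) = I*sqrt(33006)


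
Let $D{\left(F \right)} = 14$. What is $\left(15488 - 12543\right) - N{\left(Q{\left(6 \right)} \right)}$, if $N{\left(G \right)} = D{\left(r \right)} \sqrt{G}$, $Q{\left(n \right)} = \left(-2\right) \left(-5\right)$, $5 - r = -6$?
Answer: $2945 - 14 \sqrt{10} \approx 2900.7$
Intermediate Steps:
$r = 11$ ($r = 5 - -6 = 5 + 6 = 11$)
$Q{\left(n \right)} = 10$
$N{\left(G \right)} = 14 \sqrt{G}$
$\left(15488 - 12543\right) - N{\left(Q{\left(6 \right)} \right)} = \left(15488 - 12543\right) - 14 \sqrt{10} = 2945 - 14 \sqrt{10}$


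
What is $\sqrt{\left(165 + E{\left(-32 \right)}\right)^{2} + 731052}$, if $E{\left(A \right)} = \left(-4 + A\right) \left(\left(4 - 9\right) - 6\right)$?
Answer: $3 \sqrt{116197} \approx 1022.6$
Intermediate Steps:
$E{\left(A \right)} = 44 - 11 A$ ($E{\left(A \right)} = \left(-4 + A\right) \left(\left(4 - 9\right) - 6\right) = \left(-4 + A\right) \left(-5 - 6\right) = \left(-4 + A\right) \left(-11\right) = 44 - 11 A$)
$\sqrt{\left(165 + E{\left(-32 \right)}\right)^{2} + 731052} = \sqrt{\left(165 + \left(44 - -352\right)\right)^{2} + 731052} = \sqrt{\left(165 + \left(44 + 352\right)\right)^{2} + 731052} = \sqrt{\left(165 + 396\right)^{2} + 731052} = \sqrt{561^{2} + 731052} = \sqrt{314721 + 731052} = \sqrt{1045773} = 3 \sqrt{116197}$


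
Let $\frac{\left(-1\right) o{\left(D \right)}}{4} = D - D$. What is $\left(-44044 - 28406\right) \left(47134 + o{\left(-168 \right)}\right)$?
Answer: $-3414858300$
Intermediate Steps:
$o{\left(D \right)} = 0$ ($o{\left(D \right)} = - 4 \left(D - D\right) = \left(-4\right) 0 = 0$)
$\left(-44044 - 28406\right) \left(47134 + o{\left(-168 \right)}\right) = \left(-44044 - 28406\right) \left(47134 + 0\right) = \left(-72450\right) 47134 = -3414858300$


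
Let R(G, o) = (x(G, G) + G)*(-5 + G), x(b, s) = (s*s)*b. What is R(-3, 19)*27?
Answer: 6480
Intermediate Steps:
x(b, s) = b*s² (x(b, s) = s²*b = b*s²)
R(G, o) = (-5 + G)*(G + G³) (R(G, o) = (G*G² + G)*(-5 + G) = (G³ + G)*(-5 + G) = (G + G³)*(-5 + G) = (-5 + G)*(G + G³))
R(-3, 19)*27 = -3*(-5 - 3 + (-3)³ - 5*(-3)²)*27 = -3*(-5 - 3 - 27 - 5*9)*27 = -3*(-5 - 3 - 27 - 45)*27 = -3*(-80)*27 = 240*27 = 6480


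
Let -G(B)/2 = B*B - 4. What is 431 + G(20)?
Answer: -361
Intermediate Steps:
G(B) = 8 - 2*B² (G(B) = -2*(B*B - 4) = -2*(B² - 4) = -2*(-4 + B²) = 8 - 2*B²)
431 + G(20) = 431 + (8 - 2*20²) = 431 + (8 - 2*400) = 431 + (8 - 800) = 431 - 792 = -361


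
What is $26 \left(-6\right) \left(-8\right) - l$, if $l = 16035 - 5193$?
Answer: $-9594$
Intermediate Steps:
$l = 10842$ ($l = 16035 - 5193 = 10842$)
$26 \left(-6\right) \left(-8\right) - l = 26 \left(-6\right) \left(-8\right) - 10842 = \left(-156\right) \left(-8\right) - 10842 = 1248 - 10842 = -9594$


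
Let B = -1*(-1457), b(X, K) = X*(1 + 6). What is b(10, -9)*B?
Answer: 101990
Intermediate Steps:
b(X, K) = 7*X (b(X, K) = X*7 = 7*X)
B = 1457
b(10, -9)*B = (7*10)*1457 = 70*1457 = 101990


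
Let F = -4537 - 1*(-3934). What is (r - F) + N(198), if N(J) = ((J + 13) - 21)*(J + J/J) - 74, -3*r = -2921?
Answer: 117938/3 ≈ 39313.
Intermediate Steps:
r = 2921/3 (r = -⅓*(-2921) = 2921/3 ≈ 973.67)
N(J) = -74 + (1 + J)*(-8 + J) (N(J) = ((13 + J) - 21)*(J + 1) - 74 = (-8 + J)*(1 + J) - 74 = (1 + J)*(-8 + J) - 74 = -74 + (1 + J)*(-8 + J))
F = -603 (F = -4537 + 3934 = -603)
(r - F) + N(198) = (2921/3 - 1*(-603)) + (-82 + 198² - 7*198) = (2921/3 + 603) + (-82 + 39204 - 1386) = 4730/3 + 37736 = 117938/3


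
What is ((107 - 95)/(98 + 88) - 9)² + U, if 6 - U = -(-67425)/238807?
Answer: 19635588040/229493527 ≈ 85.561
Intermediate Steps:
U = 1365417/238807 (U = 6 - (-1)*(-67425/238807) = 6 - (-1)*(-67425*1/238807) = 6 - (-1)*(-67425)/238807 = 6 - 1*67425/238807 = 6 - 67425/238807 = 1365417/238807 ≈ 5.7177)
((107 - 95)/(98 + 88) - 9)² + U = ((107 - 95)/(98 + 88) - 9)² + 1365417/238807 = (12/186 - 9)² + 1365417/238807 = (12*(1/186) - 9)² + 1365417/238807 = (2/31 - 9)² + 1365417/238807 = (-277/31)² + 1365417/238807 = 76729/961 + 1365417/238807 = 19635588040/229493527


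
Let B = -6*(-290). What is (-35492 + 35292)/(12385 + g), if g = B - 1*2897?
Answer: -50/2807 ≈ -0.017813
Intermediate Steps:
B = 1740
g = -1157 (g = 1740 - 1*2897 = 1740 - 2897 = -1157)
(-35492 + 35292)/(12385 + g) = (-35492 + 35292)/(12385 - 1157) = -200/11228 = -200*1/11228 = -50/2807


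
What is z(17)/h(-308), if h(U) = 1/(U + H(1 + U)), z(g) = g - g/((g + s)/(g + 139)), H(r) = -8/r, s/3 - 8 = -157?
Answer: -470943588/66005 ≈ -7135.0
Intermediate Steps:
s = -447 (s = 24 + 3*(-157) = 24 - 471 = -447)
z(g) = g - g*(139 + g)/(-447 + g) (z(g) = g - g/((g - 447)/(g + 139)) = g - g/((-447 + g)/(139 + g)) = g - g*(139 + g)/(-447 + g))
h(U) = 1/(U - 8/(1 + U))
z(17)/h(-308) = (-586*17/(-447 + 17))/(((1 - 308)/(-8 - 308*(1 - 308)))) = (-586*17/(-430))/((-307/(-8 - 308*(-307)))) = (-586*17*(-1/430))/((-307/(-8 + 94556))) = 4981/(215*((-307/94548))) = 4981/(215*(((1/94548)*(-307)))) = 4981/(215*(-307/94548)) = (4981/215)*(-94548/307) = -470943588/66005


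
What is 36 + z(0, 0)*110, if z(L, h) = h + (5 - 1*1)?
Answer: 476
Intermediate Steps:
z(L, h) = 4 + h (z(L, h) = h + (5 - 1) = h + 4 = 4 + h)
36 + z(0, 0)*110 = 36 + (4 + 0)*110 = 36 + 4*110 = 36 + 440 = 476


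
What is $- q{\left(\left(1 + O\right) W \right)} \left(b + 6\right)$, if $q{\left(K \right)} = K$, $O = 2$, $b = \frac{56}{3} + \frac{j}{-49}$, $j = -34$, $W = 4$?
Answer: $- \frac{14912}{49} \approx -304.33$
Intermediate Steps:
$b = \frac{2846}{147}$ ($b = \frac{56}{3} - \frac{34}{-49} = 56 \cdot \frac{1}{3} - - \frac{34}{49} = \frac{56}{3} + \frac{34}{49} = \frac{2846}{147} \approx 19.361$)
$- q{\left(\left(1 + O\right) W \right)} \left(b + 6\right) = - \left(1 + 2\right) 4 \left(\frac{2846}{147} + 6\right) = - \frac{3 \cdot 4 \cdot 3728}{147} = - \frac{12 \cdot 3728}{147} = \left(-1\right) \frac{14912}{49} = - \frac{14912}{49}$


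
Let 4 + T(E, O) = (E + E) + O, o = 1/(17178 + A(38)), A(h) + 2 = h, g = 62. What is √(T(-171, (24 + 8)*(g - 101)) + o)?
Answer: I*√472336925610/17214 ≈ 39.925*I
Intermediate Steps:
A(h) = -2 + h
o = 1/17214 (o = 1/(17178 + (-2 + 38)) = 1/(17178 + 36) = 1/17214 ≈ 5.8092e-5)
T(E, O) = -4 + O + 2*E (T(E, O) = -4 + ((E + E) + O) = -4 + (2*E + O) = -4 + (O + 2*E) = -4 + O + 2*E)
√(T(-171, (24 + 8)*(g - 101)) + o) = √((-4 + (24 + 8)*(62 - 101) + 2*(-171)) + 1/17214) = √((-4 + 32*(-39) - 342) + 1/17214) = √((-4 - 1248 - 342) + 1/17214) = √(-1594 + 1/17214) = √(-27439115/17214) = I*√472336925610/17214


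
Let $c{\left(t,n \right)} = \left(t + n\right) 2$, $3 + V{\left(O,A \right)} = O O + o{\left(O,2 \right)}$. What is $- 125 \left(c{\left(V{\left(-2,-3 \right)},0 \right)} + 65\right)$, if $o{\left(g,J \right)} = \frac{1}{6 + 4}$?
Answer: $-8400$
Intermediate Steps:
$o{\left(g,J \right)} = \frac{1}{10}$
$V{\left(O,A \right)} = - \frac{29}{10} + O^{2}$ ($V{\left(O,A \right)} = -3 + \left(O O + \frac{1}{10}\right) = -3 + \left(O^{2} + \frac{1}{10}\right) = -3 + \left(\frac{1}{10} + O^{2}\right) = - \frac{29}{10} + O^{2}$)
$c{\left(t,n \right)} = 2 n + 2 t$ ($c{\left(t,n \right)} = \left(n + t\right) 2 = 2 n + 2 t$)
$- 125 \left(c{\left(V{\left(-2,-3 \right)},0 \right)} + 65\right) = - 125 \left(\left(2 \cdot 0 + 2 \left(- \frac{29}{10} + \left(-2\right)^{2}\right)\right) + 65\right) = - 125 \left(\left(0 + 2 \left(- \frac{29}{10} + 4\right)\right) + 65\right) = - 125 \left(\left(0 + 2 \cdot \frac{11}{10}\right) + 65\right) = - 125 \left(\left(0 + \frac{11}{5}\right) + 65\right) = - 125 \left(\frac{11}{5} + 65\right) = \left(-125\right) \frac{336}{5} = -8400$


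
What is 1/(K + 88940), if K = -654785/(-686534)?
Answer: 686534/61060988745 ≈ 1.1243e-5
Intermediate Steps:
K = 654785/686534 (K = -654785*(-1/686534) = 654785/686534 ≈ 0.95375)
1/(K + 88940) = 1/(654785/686534 + 88940) = 1/(61060988745/686534) = 686534/61060988745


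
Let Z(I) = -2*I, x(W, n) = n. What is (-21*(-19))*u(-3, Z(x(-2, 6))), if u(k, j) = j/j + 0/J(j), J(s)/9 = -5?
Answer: 399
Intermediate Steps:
J(s) = -45 (J(s) = 9*(-5) = -45)
u(k, j) = 1 (u(k, j) = j/j + 0/(-45) = 1 + 0*(-1/45) = 1 + 0 = 1)
(-21*(-19))*u(-3, Z(x(-2, 6))) = -21*(-19)*1 = 399*1 = 399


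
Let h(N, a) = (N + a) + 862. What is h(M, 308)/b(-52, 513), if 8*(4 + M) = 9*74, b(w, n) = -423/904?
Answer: -1129322/423 ≈ -2669.8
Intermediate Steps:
b(w, n) = -423/904 (b(w, n) = -423*1/904 = -423/904)
M = 317/4 (M = -4 + (9*74)/8 = -4 + (⅛)*666 = -4 + 333/4 = 317/4 ≈ 79.250)
h(N, a) = 862 + N + a
h(M, 308)/b(-52, 513) = (862 + 317/4 + 308)/(-423/904) = (4997/4)*(-904/423) = -1129322/423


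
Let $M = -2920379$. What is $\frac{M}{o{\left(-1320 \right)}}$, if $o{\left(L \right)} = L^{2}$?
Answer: $- \frac{265489}{158400} \approx -1.6761$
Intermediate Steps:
$\frac{M}{o{\left(-1320 \right)}} = - \frac{2920379}{\left(-1320\right)^{2}} = - \frac{2920379}{1742400} = \left(-2920379\right) \frac{1}{1742400} = - \frac{265489}{158400}$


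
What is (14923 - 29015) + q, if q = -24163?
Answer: -38255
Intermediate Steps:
(14923 - 29015) + q = (14923 - 29015) - 24163 = -14092 - 24163 = -38255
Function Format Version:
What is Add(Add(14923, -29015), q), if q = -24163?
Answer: -38255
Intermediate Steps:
Add(Add(14923, -29015), q) = Add(Add(14923, -29015), -24163) = Add(-14092, -24163) = -38255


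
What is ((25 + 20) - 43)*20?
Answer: 40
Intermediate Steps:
((25 + 20) - 43)*20 = (45 - 43)*20 = 2*20 = 40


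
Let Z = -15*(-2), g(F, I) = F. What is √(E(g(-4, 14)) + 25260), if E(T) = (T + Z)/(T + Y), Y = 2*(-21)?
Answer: 47*√6049/23 ≈ 158.93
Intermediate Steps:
Z = 30
Y = -42
E(T) = (30 + T)/(-42 + T) (E(T) = (T + 30)/(T - 42) = (30 + T)/(-42 + T))
√(E(g(-4, 14)) + 25260) = √((30 - 4)/(-42 - 4) + 25260) = √(26/(-46) + 25260) = √(-1/46*26 + 25260) = √(-13/23 + 25260) = √(580967/23) = 47*√6049/23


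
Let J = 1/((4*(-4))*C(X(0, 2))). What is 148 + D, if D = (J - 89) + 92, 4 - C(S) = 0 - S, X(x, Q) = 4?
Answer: 19327/128 ≈ 150.99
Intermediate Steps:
C(S) = 4 + S (C(S) = 4 - (0 - S) = 4 - (-1)*S = 4 + S)
J = -1/128 (J = 1/((4*(-4))*(4 + 4)) = 1/(-16*8) = 1/(-128) = -1/128 ≈ -0.0078125)
D = 383/128 (D = (-1/128 - 89) + 92 = -11393/128 + 92 = 383/128 ≈ 2.9922)
148 + D = 148 + 383/128 = 19327/128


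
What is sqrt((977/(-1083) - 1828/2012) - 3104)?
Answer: I*sqrt(2553057872322)/28671 ≈ 55.73*I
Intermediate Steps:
sqrt((977/(-1083) - 1828/2012) - 3104) = sqrt((977*(-1/1083) - 1828*1/2012) - 3104) = sqrt((-977/1083 - 457/503) - 3104) = sqrt(-986362/544749 - 3104) = sqrt(-1691887258/544749) = I*sqrt(2553057872322)/28671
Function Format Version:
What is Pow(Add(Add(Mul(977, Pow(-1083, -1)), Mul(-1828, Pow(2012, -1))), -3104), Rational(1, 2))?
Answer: Mul(Rational(1, 28671), I, Pow(2553057872322, Rational(1, 2))) ≈ Mul(55.730, I)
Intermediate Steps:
Pow(Add(Add(Mul(977, Pow(-1083, -1)), Mul(-1828, Pow(2012, -1))), -3104), Rational(1, 2)) = Pow(Add(Add(Mul(977, Rational(-1, 1083)), Mul(-1828, Rational(1, 2012))), -3104), Rational(1, 2)) = Pow(Add(Add(Rational(-977, 1083), Rational(-457, 503)), -3104), Rational(1, 2)) = Pow(Add(Rational(-986362, 544749), -3104), Rational(1, 2)) = Pow(Rational(-1691887258, 544749), Rational(1, 2)) = Mul(Rational(1, 28671), I, Pow(2553057872322, Rational(1, 2)))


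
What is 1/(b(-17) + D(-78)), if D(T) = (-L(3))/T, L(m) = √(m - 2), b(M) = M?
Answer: -78/1325 ≈ -0.058868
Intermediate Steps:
L(m) = √(-2 + m)
D(T) = -1/T (D(T) = (-√(-2 + 3))/T = (-√1)/T = (-1*1)/T = -1/T)
1/(b(-17) + D(-78)) = 1/(-17 - 1/(-78)) = 1/(-17 - 1*(-1/78)) = 1/(-17 + 1/78) = 1/(-1325/78) = -78/1325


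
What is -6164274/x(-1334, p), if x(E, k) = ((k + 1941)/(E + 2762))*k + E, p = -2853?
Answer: -366774303/29041 ≈ -12630.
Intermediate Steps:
x(E, k) = E + k*(1941 + k)/(2762 + E) (x(E, k) = ((1941 + k)/(2762 + E))*k + E = k*(1941 + k)/(2762 + E) + E = E + k*(1941 + k)/(2762 + E))
-6164274/x(-1334, p) = -6164274*(2762 - 1334)/((-1334)**2 + (-2853)**2 + 1941*(-2853) + 2762*(-1334)) = -6164274*1428/(1779556 + 8139609 - 5537673 - 3684508) = -6164274/((1/1428)*696984) = -6164274/58082/119 = -6164274*119/58082 = -366774303/29041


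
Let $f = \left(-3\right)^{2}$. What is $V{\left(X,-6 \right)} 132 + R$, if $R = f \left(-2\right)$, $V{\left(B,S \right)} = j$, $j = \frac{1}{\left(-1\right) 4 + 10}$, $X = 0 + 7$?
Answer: $4$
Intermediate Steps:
$X = 7$
$f = 9$
$j = \frac{1}{6}$ ($j = \frac{1}{-4 + 10} = \frac{1}{6} \approx 0.16667$)
$V{\left(B,S \right)} = \frac{1}{6}$
$R = -18$ ($R = 9 \left(-2\right) = -18$)
$V{\left(X,-6 \right)} 132 + R = \frac{1}{6} \cdot 132 - 18 = 22 - 18 = 4$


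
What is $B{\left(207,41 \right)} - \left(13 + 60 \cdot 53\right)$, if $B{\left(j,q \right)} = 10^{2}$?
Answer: $-3093$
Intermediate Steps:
$B{\left(j,q \right)} = 100$
$B{\left(207,41 \right)} - \left(13 + 60 \cdot 53\right) = 100 - \left(13 + 60 \cdot 53\right) = 100 - \left(13 + 3180\right) = 100 - 3193 = -3093$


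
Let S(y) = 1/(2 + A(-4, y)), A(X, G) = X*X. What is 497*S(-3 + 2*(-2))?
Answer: 497/18 ≈ 27.611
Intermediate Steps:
A(X, G) = X²
S(y) = 1/18 (S(y) = 1/(2 + (-4)²) = 1/(2 + 16) = 1/18)
497*S(-3 + 2*(-2)) = 497*(1/18) = 497/18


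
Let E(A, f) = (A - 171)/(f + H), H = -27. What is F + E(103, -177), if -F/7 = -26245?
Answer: 551146/3 ≈ 1.8372e+5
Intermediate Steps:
F = 183715 (F = -7*(-26245) = 183715)
E(A, f) = (-171 + A)/(-27 + f) (E(A, f) = (A - 171)/(f - 27) = (-171 + A)/(-27 + f))
F + E(103, -177) = 183715 + (-171 + 103)/(-27 - 177) = 183715 - 68/(-204) = 183715 - 1/204*(-68) = 183715 + ⅓ = 551146/3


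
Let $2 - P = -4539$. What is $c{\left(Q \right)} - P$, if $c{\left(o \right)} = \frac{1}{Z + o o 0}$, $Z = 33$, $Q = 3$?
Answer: $- \frac{149852}{33} \approx -4541.0$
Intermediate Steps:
$c{\left(o \right)} = \frac{1}{33}$ ($c{\left(o \right)} = \frac{1}{33 + o o 0} = \frac{1}{33 + o^{2} \cdot 0} = \frac{1}{33 + 0} = \frac{1}{33}$)
$P = 4541$ ($P = 2 - -4539 = 2 + 4539 = 4541$)
$c{\left(Q \right)} - P = \frac{1}{33} - 4541 = - \frac{149852}{33}$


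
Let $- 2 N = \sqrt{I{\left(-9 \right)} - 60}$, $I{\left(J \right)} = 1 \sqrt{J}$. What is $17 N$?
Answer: $- \frac{17 \sqrt{-60 + 3 i}}{2} \approx -1.6455 - 65.861 i$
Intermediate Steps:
$I{\left(J \right)} = \sqrt{J}$
$N = - \frac{\sqrt{-60 + 3 i}}{2}$ ($N = - \frac{\sqrt{\sqrt{-9} - 60}}{2} = - \frac{\sqrt{3 i - 60}}{2} = - \frac{\sqrt{-60 + 3 i}}{2} \approx -0.096794 - 3.8742 i$)
$17 N = 17 \left(- \frac{\sqrt{-60 + 3 i}}{2}\right) = - \frac{17 \sqrt{-60 + 3 i}}{2}$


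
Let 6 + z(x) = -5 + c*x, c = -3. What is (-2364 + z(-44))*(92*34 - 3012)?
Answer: -260188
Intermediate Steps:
z(x) = -11 - 3*x (z(x) = -6 + (-5 - 3*x) = -11 - 3*x)
(-2364 + z(-44))*(92*34 - 3012) = (-2364 + (-11 - 3*(-44)))*(92*34 - 3012) = (-2364 + (-11 + 132))*(3128 - 3012) = (-2364 + 121)*116 = -2243*116 = -260188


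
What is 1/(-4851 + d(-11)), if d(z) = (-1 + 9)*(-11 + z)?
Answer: -1/5027 ≈ -0.00019893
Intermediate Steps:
d(z) = -88 + 8*z (d(z) = 8*(-11 + z) = -88 + 8*z)
1/(-4851 + d(-11)) = 1/(-4851 + (-88 + 8*(-11))) = 1/(-4851 + (-88 - 88)) = 1/(-4851 - 176) = 1/(-5027) = -1/5027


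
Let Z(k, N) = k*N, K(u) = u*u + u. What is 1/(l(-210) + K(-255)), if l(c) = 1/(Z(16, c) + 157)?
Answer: 3203/207458309 ≈ 1.5439e-5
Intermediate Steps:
K(u) = u + u² (K(u) = u² + u = u + u²)
Z(k, N) = N*k
l(c) = 1/(157 + 16*c) (l(c) = 1/(c*16 + 157) = 1/(16*c + 157) = 1/(157 + 16*c))
1/(l(-210) + K(-255)) = 1/(1/(157 + 16*(-210)) - 255*(1 - 255)) = 1/(1/(157 - 3360) - 255*(-254)) = 1/(1/(-3203) + 64770) = 1/(-1/3203 + 64770) = 1/(207458309/3203) = 3203/207458309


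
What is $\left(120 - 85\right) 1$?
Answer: $35$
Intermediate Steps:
$\left(120 - 85\right) 1 = 35 \cdot 1 = 35$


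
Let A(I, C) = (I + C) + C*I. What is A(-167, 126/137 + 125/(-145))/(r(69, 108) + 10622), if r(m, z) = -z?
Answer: -100215/5967446 ≈ -0.016794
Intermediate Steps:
A(I, C) = C + I + C*I (A(I, C) = (C + I) + C*I = C + I + C*I)
A(-167, 126/137 + 125/(-145))/(r(69, 108) + 10622) = ((126/137 + 125/(-145)) - 167 + (126/137 + 125/(-145))*(-167))/(-1*108 + 10622) = ((126*(1/137) + 125*(-1/145)) - 167 + (126*(1/137) + 125*(-1/145))*(-167))/(-108 + 10622) = ((126/137 - 25/29) - 167 + (126/137 - 25/29)*(-167))/10514 = (229/3973 - 167 + (229/3973)*(-167))*(1/10514) = (229/3973 - 167 - 38243/3973)*(1/10514) = -701505/3973*1/10514 = -100215/5967446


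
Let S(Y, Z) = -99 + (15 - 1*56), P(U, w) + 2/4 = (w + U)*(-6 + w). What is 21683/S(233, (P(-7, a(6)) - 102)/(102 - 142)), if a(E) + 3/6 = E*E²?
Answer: -21683/140 ≈ -154.88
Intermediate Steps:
a(E) = -½ + E³ (a(E) = -½ + E*E² = -½ + E³)
P(U, w) = -½ + (-6 + w)*(U + w) (P(U, w) = -½ + (w + U)*(-6 + w) = -½ + (U + w)*(-6 + w) = -½ + (-6 + w)*(U + w))
S(Y, Z) = -140 (S(Y, Z) = -99 + (15 - 56) = -99 - 41 = -140)
21683/S(233, (P(-7, a(6)) - 102)/(102 - 142)) = 21683/(-140) = 21683*(-1/140) = -21683/140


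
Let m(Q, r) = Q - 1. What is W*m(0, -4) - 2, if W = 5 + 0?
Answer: -7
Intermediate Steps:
W = 5
m(Q, r) = -1 + Q
W*m(0, -4) - 2 = 5*(-1 + 0) - 2 = 5*(-1) - 2 = -5 - 2 = -7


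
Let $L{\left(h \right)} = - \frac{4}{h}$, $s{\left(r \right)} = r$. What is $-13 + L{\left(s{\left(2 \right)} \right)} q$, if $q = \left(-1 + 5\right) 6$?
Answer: $-61$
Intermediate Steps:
$q = 24$ ($q = 4 \cdot 6 = 24$)
$-13 + L{\left(s{\left(2 \right)} \right)} q = -13 + - \frac{4}{2} \cdot 24 = -13 + \left(-4\right) \frac{1}{2} \cdot 24 = -13 - 48 = -61$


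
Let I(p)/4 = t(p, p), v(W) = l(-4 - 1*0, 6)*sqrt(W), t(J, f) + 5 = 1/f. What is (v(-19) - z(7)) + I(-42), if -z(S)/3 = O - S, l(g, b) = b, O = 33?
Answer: 1216/21 + 6*I*sqrt(19) ≈ 57.905 + 26.153*I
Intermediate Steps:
t(J, f) = -5 + 1/f
v(W) = 6*sqrt(W)
I(p) = -20 + 4/p (I(p) = 4*(-5 + 1/p) = -20 + 4/p)
z(S) = -99 + 3*S (z(S) = -3*(33 - S) = -99 + 3*S)
(v(-19) - z(7)) + I(-42) = (6*sqrt(-19) - (-99 + 3*7)) + (-20 + 4/(-42)) = (6*(I*sqrt(19)) - (-99 + 21)) + (-20 + 4*(-1/42)) = (6*I*sqrt(19) - 1*(-78)) + (-20 - 2/21) = (6*I*sqrt(19) + 78) - 422/21 = (78 + 6*I*sqrt(19)) - 422/21 = 1216/21 + 6*I*sqrt(19)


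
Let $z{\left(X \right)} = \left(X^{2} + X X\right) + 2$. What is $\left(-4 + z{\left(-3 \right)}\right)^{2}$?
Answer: $256$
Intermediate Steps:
$z{\left(X \right)} = 2 + 2 X^{2}$ ($z{\left(X \right)} = \left(X^{2} + X^{2}\right) + 2 = 2 X^{2} + 2 = 2 + 2 X^{2}$)
$\left(-4 + z{\left(-3 \right)}\right)^{2} = \left(-4 + \left(2 + 2 \left(-3\right)^{2}\right)\right)^{2} = \left(-4 + \left(2 + 2 \cdot 9\right)\right)^{2} = \left(-4 + \left(2 + 18\right)\right)^{2} = \left(-4 + 20\right)^{2} = 16^{2} = 256$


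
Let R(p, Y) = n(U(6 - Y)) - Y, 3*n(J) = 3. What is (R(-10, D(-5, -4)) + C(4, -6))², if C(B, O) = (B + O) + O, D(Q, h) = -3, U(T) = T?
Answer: 16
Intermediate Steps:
n(J) = 1 (n(J) = (⅓)*3 = 1)
R(p, Y) = 1 - Y
C(B, O) = B + 2*O
(R(-10, D(-5, -4)) + C(4, -6))² = ((1 - 1*(-3)) + (4 + 2*(-6)))² = ((1 + 3) + (4 - 12))² = (4 - 8)² = (-4)² = 16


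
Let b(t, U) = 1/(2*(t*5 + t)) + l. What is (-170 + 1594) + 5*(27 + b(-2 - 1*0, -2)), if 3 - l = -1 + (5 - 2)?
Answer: 37531/24 ≈ 1563.8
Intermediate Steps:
l = 1 (l = 3 - (-1 + (5 - 2)) = 3 - (-1 + 3) = 3 - 1*2 = 3 - 2 = 1)
b(t, U) = 1 + 1/(12*t) (b(t, U) = 1/(2*(t*5 + t)) + 1 = 1/(2*(5*t + t)) + 1 = 1/(2*(6*t)) + 1 = 1/(12*t) + 1 = 1 + 1/(12*t))
(-170 + 1594) + 5*(27 + b(-2 - 1*0, -2)) = (-170 + 1594) + 5*(27 + (1/12 + (-2 - 1*0))/(-2 - 1*0)) = 1424 + 5*(27 + (1/12 + (-2 + 0))/(-2 + 0)) = 1424 + 5*(27 + (1/12 - 2)/(-2)) = 1424 + 5*(27 - 1/2*(-23/12)) = 1424 + 5*(27 + 23/24) = 1424 + 5*(671/24) = 1424 + 3355/24 = 37531/24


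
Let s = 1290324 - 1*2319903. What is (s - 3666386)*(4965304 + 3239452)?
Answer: -38529247009540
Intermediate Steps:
s = -1029579 (s = 1290324 - 2319903 = -1029579)
(s - 3666386)*(4965304 + 3239452) = (-1029579 - 3666386)*(4965304 + 3239452) = -4695965*8204756 = -38529247009540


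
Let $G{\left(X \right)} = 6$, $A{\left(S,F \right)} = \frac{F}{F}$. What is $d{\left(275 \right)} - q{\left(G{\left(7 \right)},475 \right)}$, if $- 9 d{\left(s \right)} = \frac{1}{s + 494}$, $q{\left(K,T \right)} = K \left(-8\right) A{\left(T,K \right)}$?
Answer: $\frac{332207}{6921} \approx 48.0$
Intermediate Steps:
$A{\left(S,F \right)} = 1$
$q{\left(K,T \right)} = - 8 K$ ($q{\left(K,T \right)} = K \left(-8\right) 1 = - 8 K 1 = - 8 K$)
$d{\left(s \right)} = - \frac{1}{9 \left(494 + s\right)}$ ($d{\left(s \right)} = - \frac{1}{9 \left(s + 494\right)} = - \frac{1}{9 \left(494 + s\right)}$)
$d{\left(275 \right)} - q{\left(G{\left(7 \right)},475 \right)} = - \frac{1}{4446 + 9 \cdot 275} - \left(-8\right) 6 = - \frac{1}{4446 + 2475} - -48 = - \frac{1}{6921} + 48 = \frac{332207}{6921}$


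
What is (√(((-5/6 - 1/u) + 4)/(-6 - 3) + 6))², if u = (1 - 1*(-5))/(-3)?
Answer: 151/27 ≈ 5.5926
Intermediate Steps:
u = -2 (u = (1 + 5)*(-⅓) = 6*(-⅓) = -2)
(√(((-5/6 - 1/u) + 4)/(-6 - 3) + 6))² = (√(((-5/6 - 1/(-2)) + 4)/(-6 - 3) + 6))² = (√(((-5*⅙ - 1*(-½)) + 4)/(-9) + 6))² = (√(((-⅚ + ½) + 4)*(-⅑) + 6))² = (√((-⅓ + 4)*(-⅑) + 6))² = (√((11/3)*(-⅑) + 6))² = (√(-11/27 + 6))² = (√(151/27))² = (√453/9)² = 151/27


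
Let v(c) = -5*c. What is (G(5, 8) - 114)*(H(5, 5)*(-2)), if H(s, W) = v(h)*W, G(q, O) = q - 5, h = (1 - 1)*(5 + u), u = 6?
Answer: 0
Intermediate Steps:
h = 0 (h = (1 - 1)*(5 + 6) = 0*11 = 0)
G(q, O) = -5 + q
H(s, W) = 0 (H(s, W) = (-5*0)*W = 0*W = 0)
(G(5, 8) - 114)*(H(5, 5)*(-2)) = ((-5 + 5) - 114)*(0*(-2)) = (0 - 114)*0 = -114*0 = 0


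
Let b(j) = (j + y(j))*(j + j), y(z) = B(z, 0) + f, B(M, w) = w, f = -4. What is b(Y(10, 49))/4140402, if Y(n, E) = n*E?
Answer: 1620/14083 ≈ 0.11503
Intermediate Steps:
y(z) = -4 (y(z) = 0 - 4 = -4)
Y(n, E) = E*n
b(j) = 2*j*(-4 + j) (b(j) = (j - 4)*(j + j) = (-4 + j)*(2*j) = 2*j*(-4 + j))
b(Y(10, 49))/4140402 = (2*(49*10)*(-4 + 49*10))/4140402 = (2*490*(-4 + 490))*(1/4140402) = (2*490*486)*(1/4140402) = 476280*(1/4140402) = 1620/14083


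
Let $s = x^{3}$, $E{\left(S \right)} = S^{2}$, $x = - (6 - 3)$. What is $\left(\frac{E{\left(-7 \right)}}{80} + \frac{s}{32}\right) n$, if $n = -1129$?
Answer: $\frac{41773}{160} \approx 261.08$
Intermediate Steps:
$x = -3$ ($x = - (6 - 3) = \left(-1\right) 3 = -3$)
$s = -27$ ($s = \left(-3\right)^{3} = -27$)
$\left(\frac{E{\left(-7 \right)}}{80} + \frac{s}{32}\right) n = \left(\frac{\left(-7\right)^{2}}{80} - \frac{27}{32}\right) \left(-1129\right) = \left(49 \cdot \frac{1}{80} - \frac{27}{32}\right) \left(-1129\right) = \left(\frac{49}{80} - \frac{27}{32}\right) \left(-1129\right) = \left(- \frac{37}{160}\right) \left(-1129\right) = \frac{41773}{160}$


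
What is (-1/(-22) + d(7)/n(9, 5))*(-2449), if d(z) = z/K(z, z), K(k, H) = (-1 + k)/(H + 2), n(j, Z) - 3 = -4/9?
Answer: -2573899/253 ≈ -10174.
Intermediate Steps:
n(j, Z) = 23/9 (n(j, Z) = 3 - 4/9 = 23/9)
K(k, H) = (-1 + k)/(2 + H)
d(z) = z*(2 + z)/(-1 + z) (d(z) = z/(((-1 + z)/(2 + z))) = z*((2 + z)/(-1 + z)) = z*(2 + z)/(-1 + z))
(-1/(-22) + d(7)/n(9, 5))*(-2449) = (-1/(-22) + (7*(2 + 7)/(-1 + 7))/(23/9))*(-2449) = (-1*(-1/22) + (7*9/6)*(9/23))*(-2449) = (1/22 + (7*(1/6)*9)*(9/23))*(-2449) = (1/22 + (21/2)*(9/23))*(-2449) = (1/22 + 189/46)*(-2449) = (1051/253)*(-2449) = -2573899/253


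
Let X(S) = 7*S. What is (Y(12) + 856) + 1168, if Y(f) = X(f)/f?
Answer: 2031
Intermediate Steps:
Y(f) = 7 (Y(f) = (7*f)/f = 7)
(Y(12) + 856) + 1168 = (7 + 856) + 1168 = 863 + 1168 = 2031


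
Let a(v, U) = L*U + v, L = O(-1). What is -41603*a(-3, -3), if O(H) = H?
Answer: 0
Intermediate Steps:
L = -1
a(v, U) = v - U (a(v, U) = -U + v = v - U)
-41603*a(-3, -3) = -41603*(-3 - 1*(-3)) = -41603*(-3 + 3) = -41603*0 = 0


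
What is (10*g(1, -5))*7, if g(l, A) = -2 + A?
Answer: -490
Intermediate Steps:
(10*g(1, -5))*7 = (10*(-2 - 5))*7 = (10*(-7))*7 = -70*7 = -490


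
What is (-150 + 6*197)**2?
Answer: 1065024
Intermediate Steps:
(-150 + 6*197)**2 = (-150 + 1182)**2 = 1032**2 = 1065024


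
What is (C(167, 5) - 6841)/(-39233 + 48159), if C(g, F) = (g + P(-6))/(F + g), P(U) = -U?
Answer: -1176479/1535272 ≈ -0.76630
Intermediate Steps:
C(g, F) = (6 + g)/(F + g) (C(g, F) = (g - 1*(-6))/(F + g) = (g + 6)/(F + g) = (6 + g)/(F + g))
(C(167, 5) - 6841)/(-39233 + 48159) = ((6 + 167)/(5 + 167) - 6841)/(-39233 + 48159) = (173/172 - 6841)/8926 = ((1/172)*173 - 6841)*(1/8926) = (173/172 - 6841)*(1/8926) = -1176479/172*1/8926 = -1176479/1535272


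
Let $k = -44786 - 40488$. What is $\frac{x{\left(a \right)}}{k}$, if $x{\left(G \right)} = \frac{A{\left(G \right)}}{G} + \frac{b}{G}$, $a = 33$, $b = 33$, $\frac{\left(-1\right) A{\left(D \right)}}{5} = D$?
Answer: $\frac{2}{42637} \approx 4.6908 \cdot 10^{-5}$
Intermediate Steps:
$A{\left(D \right)} = - 5 D$
$k = -85274$ ($k = -44786 - 40488 = -85274$)
$x{\left(G \right)} = -5 + \frac{33}{G}$ ($x{\left(G \right)} = \frac{\left(-5\right) G}{G} + \frac{33}{G} = -5 + \frac{33}{G}$)
$\frac{x{\left(a \right)}}{k} = \frac{-5 + \frac{33}{33}}{-85274} = \left(-5 + 33 \cdot \frac{1}{33}\right) \left(- \frac{1}{85274}\right) = \left(-5 + 1\right) \left(- \frac{1}{85274}\right) = \left(-4\right) \left(- \frac{1}{85274}\right) = \frac{2}{42637}$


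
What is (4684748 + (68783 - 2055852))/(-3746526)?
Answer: -2697679/3746526 ≈ -0.72005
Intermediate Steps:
(4684748 + (68783 - 2055852))/(-3746526) = (4684748 - 1987069)*(-1/3746526) = 2697679*(-1/3746526) = -2697679/3746526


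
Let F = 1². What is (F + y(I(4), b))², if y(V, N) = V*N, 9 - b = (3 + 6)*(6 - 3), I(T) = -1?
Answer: 361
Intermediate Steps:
F = 1
b = -18 (b = 9 - (3 + 6)*(6 - 3) = 9 - 9*3 = 9 - 1*27 = 9 - 27 = -18)
y(V, N) = N*V
(F + y(I(4), b))² = (1 - 18*(-1))² = (1 + 18)² = 19² = 361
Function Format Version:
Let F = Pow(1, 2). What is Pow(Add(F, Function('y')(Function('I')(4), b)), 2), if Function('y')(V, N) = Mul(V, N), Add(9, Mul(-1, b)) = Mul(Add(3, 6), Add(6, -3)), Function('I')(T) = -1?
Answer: 361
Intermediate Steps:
F = 1
b = -18 (b = Add(9, Mul(-1, Mul(Add(3, 6), Add(6, -3)))) = Add(9, Mul(-1, Mul(9, 3))) = Add(9, Mul(-1, 27)) = Add(9, -27) = -18)
Function('y')(V, N) = Mul(N, V)
Pow(Add(F, Function('y')(Function('I')(4), b)), 2) = Pow(Add(1, Mul(-18, -1)), 2) = Pow(Add(1, 18), 2) = Pow(19, 2) = 361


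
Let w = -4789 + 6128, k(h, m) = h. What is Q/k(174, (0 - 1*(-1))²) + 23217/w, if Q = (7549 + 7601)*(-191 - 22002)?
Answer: -75033304882/38831 ≈ -1.9323e+6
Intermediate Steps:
Q = -336223950 (Q = 15150*(-22193) = -336223950)
w = 1339
Q/k(174, (0 - 1*(-1))²) + 23217/w = -336223950/174 + 23217/1339 = -336223950*1/174 + 23217*(1/1339) = -56037325/29 + 23217/1339 = -75033304882/38831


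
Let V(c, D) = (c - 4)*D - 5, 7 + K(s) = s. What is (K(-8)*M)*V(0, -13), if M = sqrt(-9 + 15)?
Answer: -705*sqrt(6) ≈ -1726.9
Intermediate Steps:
K(s) = -7 + s
V(c, D) = -5 + D*(-4 + c) (V(c, D) = (-4 + c)*D - 5 = D*(-4 + c) - 5 = -5 + D*(-4 + c))
M = sqrt(6) ≈ 2.4495
(K(-8)*M)*V(0, -13) = ((-7 - 8)*sqrt(6))*(-5 - 4*(-13) - 13*0) = (-15*sqrt(6))*(-5 + 52 + 0) = -15*sqrt(6)*47 = -705*sqrt(6)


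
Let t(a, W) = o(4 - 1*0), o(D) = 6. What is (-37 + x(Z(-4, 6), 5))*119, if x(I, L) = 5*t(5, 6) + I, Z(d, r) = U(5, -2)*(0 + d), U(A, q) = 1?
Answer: -1309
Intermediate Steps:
Z(d, r) = d (Z(d, r) = 1*(0 + d) = 1*d = d)
t(a, W) = 6
x(I, L) = 30 + I (x(I, L) = 5*6 + I = 30 + I)
(-37 + x(Z(-4, 6), 5))*119 = (-37 + (30 - 4))*119 = (-37 + 26)*119 = -11*119 = -1309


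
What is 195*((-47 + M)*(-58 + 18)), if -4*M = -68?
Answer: 234000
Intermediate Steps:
M = 17 (M = -1/4*(-68) = 17)
195*((-47 + M)*(-58 + 18)) = 195*((-47 + 17)*(-58 + 18)) = 195*(-30*(-40)) = 195*1200 = 234000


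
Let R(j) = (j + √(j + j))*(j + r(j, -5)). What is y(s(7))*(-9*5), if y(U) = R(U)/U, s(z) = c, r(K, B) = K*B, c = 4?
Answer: 720 + 360*√2 ≈ 1229.1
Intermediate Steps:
r(K, B) = B*K
R(j) = -4*j*(j + √2*√j) (R(j) = (j + √(j + j))*(j - 5*j) = (j + √(2*j))*(-4*j) = (j + √2*√j)*(-4*j) = -4*j*(j + √2*√j))
s(z) = 4
y(U) = (-4*U² - 4*√2*U^(3/2))/U
y(s(7))*(-9*5) = (-4*4 - 4*√2*√4)*(-9*5) = (-16 - 4*√2*2)*(-45) = (-16 - 8*√2)*(-45) = 720 + 360*√2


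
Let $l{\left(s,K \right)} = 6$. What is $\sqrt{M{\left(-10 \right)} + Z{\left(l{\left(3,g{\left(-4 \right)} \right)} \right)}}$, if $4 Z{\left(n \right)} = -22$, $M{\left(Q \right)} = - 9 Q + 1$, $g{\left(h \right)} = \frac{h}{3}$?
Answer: $\frac{3 \sqrt{38}}{2} \approx 9.2466$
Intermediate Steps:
$g{\left(h \right)} = \frac{h}{3}$ ($g{\left(h \right)} = h \frac{1}{3} = \frac{h}{3}$)
$M{\left(Q \right)} = 1 - 9 Q$
$Z{\left(n \right)} = - \frac{11}{2}$ ($Z{\left(n \right)} = \frac{1}{4} \left(-22\right) = - \frac{11}{2}$)
$\sqrt{M{\left(-10 \right)} + Z{\left(l{\left(3,g{\left(-4 \right)} \right)} \right)}} = \sqrt{\left(1 - -90\right) - \frac{11}{2}} = \sqrt{\left(1 + 90\right) - \frac{11}{2}} = \sqrt{91 - \frac{11}{2}} = \sqrt{\frac{171}{2}} = \frac{3 \sqrt{38}}{2}$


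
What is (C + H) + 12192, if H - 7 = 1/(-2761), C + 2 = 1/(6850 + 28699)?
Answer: 1197145140645/98150789 ≈ 12197.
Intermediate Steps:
C = -71097/35549 (C = -2 + 1/(6850 + 28699) = -2 + 1/35549 = -71097/35549 ≈ -2.0000)
H = 19326/2761 (H = 7 + 1/(-2761) = 7 - 1/2761 = 19326/2761 ≈ 6.9996)
(C + H) + 12192 = (-71097/35549 + 19326/2761) + 12192 = 490721157/98150789 + 12192 = 1197145140645/98150789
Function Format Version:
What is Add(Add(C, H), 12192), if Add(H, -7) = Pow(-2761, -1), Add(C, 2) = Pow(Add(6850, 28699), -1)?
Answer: Rational(1197145140645, 98150789) ≈ 12197.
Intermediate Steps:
C = Rational(-71097, 35549) (C = Add(-2, Pow(Add(6850, 28699), -1)) = Add(-2, Pow(35549, -1)) = Add(-2, Rational(1, 35549)) = Rational(-71097, 35549) ≈ -2.0000)
H = Rational(19326, 2761) (H = Add(7, Pow(-2761, -1)) = Add(7, Rational(-1, 2761)) = Rational(19326, 2761) ≈ 6.9996)
Add(Add(C, H), 12192) = Add(Add(Rational(-71097, 35549), Rational(19326, 2761)), 12192) = Add(Rational(490721157, 98150789), 12192) = Rational(1197145140645, 98150789)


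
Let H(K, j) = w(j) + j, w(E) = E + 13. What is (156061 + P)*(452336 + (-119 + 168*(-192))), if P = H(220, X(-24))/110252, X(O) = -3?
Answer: 7225864663722219/110252 ≈ 6.5540e+10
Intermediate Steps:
w(E) = 13 + E
H(K, j) = 13 + 2*j (H(K, j) = (13 + j) + j = 13 + 2*j)
P = 7/110252 (P = (13 + 2*(-3))/110252 = (13 - 6)*(1/110252) = 7*(1/110252) = 7/110252 ≈ 6.3491e-5)
(156061 + P)*(452336 + (-119 + 168*(-192))) = (156061 + 7/110252)*(452336 + (-119 + 168*(-192))) = 17206037379*(452336 + (-119 - 32256))/110252 = 17206037379*(452336 - 32375)/110252 = (17206037379/110252)*419961 = 7225864663722219/110252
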